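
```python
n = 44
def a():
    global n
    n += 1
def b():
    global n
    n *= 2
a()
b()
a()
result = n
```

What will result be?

Step 1: n = 44.
Step 2: a(): n = 44 + 1 = 45.
Step 3: b(): n = 45 * 2 = 90.
Step 4: a(): n = 90 + 1 = 91

The answer is 91.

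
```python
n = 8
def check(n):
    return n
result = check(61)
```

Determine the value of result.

Step 1: Global n = 8.
Step 2: check(61) takes parameter n = 61, which shadows the global.
Step 3: result = 61

The answer is 61.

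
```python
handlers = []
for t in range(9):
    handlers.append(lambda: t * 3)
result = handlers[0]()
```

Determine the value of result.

Step 1: All lambdas reference the same variable t (late binding).
Step 2: After the loop, t = 8. Every lambda returns t * 3.
Step 3: handlers[0]() = 8 * 3 = 24

The answer is 24.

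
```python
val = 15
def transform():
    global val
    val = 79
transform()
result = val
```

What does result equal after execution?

Step 1: val = 15 globally.
Step 2: transform() declares global val and sets it to 79.
Step 3: After transform(), global val = 79. result = 79

The answer is 79.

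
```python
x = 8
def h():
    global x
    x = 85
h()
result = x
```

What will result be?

Step 1: x = 8 globally.
Step 2: h() declares global x and sets it to 85.
Step 3: After h(), global x = 85. result = 85

The answer is 85.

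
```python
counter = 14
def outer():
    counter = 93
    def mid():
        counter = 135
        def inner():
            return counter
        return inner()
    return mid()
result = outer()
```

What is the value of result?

Step 1: Three levels of shadowing: global 14, outer 93, mid 135.
Step 2: inner() finds counter = 135 in enclosing mid() scope.
Step 3: result = 135

The answer is 135.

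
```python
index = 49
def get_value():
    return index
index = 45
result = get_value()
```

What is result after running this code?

Step 1: index is first set to 49, then reassigned to 45.
Step 2: get_value() is called after the reassignment, so it looks up the current global index = 45.
Step 3: result = 45

The answer is 45.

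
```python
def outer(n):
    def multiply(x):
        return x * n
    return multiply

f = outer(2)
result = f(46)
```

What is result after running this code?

Step 1: outer(2) returns multiply closure with n = 2.
Step 2: f(46) computes 46 * 2 = 92.
Step 3: result = 92

The answer is 92.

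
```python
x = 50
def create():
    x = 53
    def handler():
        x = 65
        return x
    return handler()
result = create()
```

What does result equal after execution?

Step 1: Three scopes define x: global (50), create (53), handler (65).
Step 2: handler() has its own local x = 65, which shadows both enclosing and global.
Step 3: result = 65 (local wins in LEGB)

The answer is 65.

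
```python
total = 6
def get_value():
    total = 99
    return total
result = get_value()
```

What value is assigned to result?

Step 1: Global total = 6.
Step 2: get_value() creates local total = 99, shadowing the global.
Step 3: Returns local total = 99. result = 99

The answer is 99.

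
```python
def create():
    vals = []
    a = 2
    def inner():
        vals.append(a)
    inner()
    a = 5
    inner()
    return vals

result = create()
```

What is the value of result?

Step 1: a = 2. inner() appends current a to vals.
Step 2: First inner(): appends 2. Then a = 5.
Step 3: Second inner(): appends 5 (closure sees updated a). result = [2, 5]

The answer is [2, 5].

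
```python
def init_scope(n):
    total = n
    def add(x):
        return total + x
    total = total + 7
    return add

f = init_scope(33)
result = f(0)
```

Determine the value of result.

Step 1: init_scope(33) sets total = 33, then total = 33 + 7 = 40.
Step 2: Closures capture by reference, so add sees total = 40.
Step 3: f(0) returns 40 + 0 = 40

The answer is 40.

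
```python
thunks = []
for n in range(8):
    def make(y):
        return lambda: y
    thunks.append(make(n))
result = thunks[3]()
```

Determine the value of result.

Step 1: make(n) creates a new scope capturing y = n at call time.
Step 2: thunks[3] = make(3), so its lambda captures y = 3.
Step 3: result = 3 (closure factory fixes late binding)

The answer is 3.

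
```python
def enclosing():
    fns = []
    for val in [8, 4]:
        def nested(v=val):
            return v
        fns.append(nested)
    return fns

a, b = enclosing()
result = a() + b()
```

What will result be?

Step 1: Default argument v=val captures val at each iteration.
Step 2: a() returns 8 (captured at first iteration), b() returns 4 (captured at second).
Step 3: result = 8 + 4 = 12

The answer is 12.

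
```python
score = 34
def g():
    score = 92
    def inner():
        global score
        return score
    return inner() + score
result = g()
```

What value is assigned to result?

Step 1: Global score = 34. g() shadows with local score = 92.
Step 2: inner() uses global keyword, so inner() returns global score = 34.
Step 3: g() returns 34 + 92 = 126

The answer is 126.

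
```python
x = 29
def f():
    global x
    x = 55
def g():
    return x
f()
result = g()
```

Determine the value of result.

Step 1: x = 29.
Step 2: f() sets global x = 55.
Step 3: g() reads global x = 55. result = 55

The answer is 55.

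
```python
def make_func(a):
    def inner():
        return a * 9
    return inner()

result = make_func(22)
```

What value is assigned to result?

Step 1: make_func(22) binds parameter a = 22.
Step 2: inner() accesses a = 22 from enclosing scope.
Step 3: result = 22 * 9 = 198

The answer is 198.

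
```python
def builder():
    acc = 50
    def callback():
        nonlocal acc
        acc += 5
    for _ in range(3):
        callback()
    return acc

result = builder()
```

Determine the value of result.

Step 1: acc = 50.
Step 2: callback() is called 3 times in a loop, each adding 5 via nonlocal.
Step 3: acc = 50 + 5 * 3 = 65

The answer is 65.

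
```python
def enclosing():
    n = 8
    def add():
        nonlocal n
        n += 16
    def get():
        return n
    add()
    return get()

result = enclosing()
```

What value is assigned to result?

Step 1: n = 8. add() modifies it via nonlocal, get() reads it.
Step 2: add() makes n = 8 + 16 = 24.
Step 3: get() returns 24. result = 24

The answer is 24.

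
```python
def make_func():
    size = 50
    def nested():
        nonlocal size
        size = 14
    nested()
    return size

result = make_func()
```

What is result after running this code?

Step 1: make_func() sets size = 50.
Step 2: nested() uses nonlocal to reassign size = 14.
Step 3: result = 14

The answer is 14.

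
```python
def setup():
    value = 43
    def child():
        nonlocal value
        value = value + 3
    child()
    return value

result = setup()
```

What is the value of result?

Step 1: setup() sets value = 43.
Step 2: child() uses nonlocal to modify value in setup's scope: value = 43 + 3 = 46.
Step 3: setup() returns the modified value = 46

The answer is 46.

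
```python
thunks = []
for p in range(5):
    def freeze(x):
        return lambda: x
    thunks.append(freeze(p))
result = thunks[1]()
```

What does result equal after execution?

Step 1: freeze(p) creates a new scope capturing x = p at call time.
Step 2: thunks[1] = freeze(1), so its lambda captures x = 1.
Step 3: result = 1 (closure factory fixes late binding)

The answer is 1.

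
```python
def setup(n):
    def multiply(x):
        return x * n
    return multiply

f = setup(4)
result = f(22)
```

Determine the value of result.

Step 1: setup(4) returns multiply closure with n = 4.
Step 2: f(22) computes 22 * 4 = 88.
Step 3: result = 88

The answer is 88.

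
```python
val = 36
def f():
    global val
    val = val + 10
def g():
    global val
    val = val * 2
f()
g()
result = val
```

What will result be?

Step 1: val = 36.
Step 2: f() adds 10: val = 36 + 10 = 46.
Step 3: g() doubles: val = 46 * 2 = 92.
Step 4: result = 92

The answer is 92.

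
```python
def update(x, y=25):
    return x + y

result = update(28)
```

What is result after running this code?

Step 1: update(28) uses default y = 25.
Step 2: Returns 28 + 25 = 53.
Step 3: result = 53

The answer is 53.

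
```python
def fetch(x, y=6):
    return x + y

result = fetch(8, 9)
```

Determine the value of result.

Step 1: fetch(8, 9) overrides default y with 9.
Step 2: Returns 8 + 9 = 17.
Step 3: result = 17

The answer is 17.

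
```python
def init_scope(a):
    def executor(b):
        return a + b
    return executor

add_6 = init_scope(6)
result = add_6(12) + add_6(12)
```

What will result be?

Step 1: add_6 captures a = 6.
Step 2: add_6(12) = 6 + 12 = 18, called twice.
Step 3: result = 18 + 18 = 36

The answer is 36.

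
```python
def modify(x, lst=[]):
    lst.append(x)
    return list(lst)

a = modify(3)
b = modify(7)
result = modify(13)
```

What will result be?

Step 1: Default list is shared. list() creates copies for return values.
Step 2: Internal list grows: [3] -> [3, 7] -> [3, 7, 13].
Step 3: result = [3, 7, 13]

The answer is [3, 7, 13].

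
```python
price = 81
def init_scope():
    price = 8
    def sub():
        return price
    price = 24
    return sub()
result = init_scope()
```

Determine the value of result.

Step 1: init_scope() sets price = 8, then later price = 24.
Step 2: sub() is called after price is reassigned to 24. Closures capture variables by reference, not by value.
Step 3: result = 24

The answer is 24.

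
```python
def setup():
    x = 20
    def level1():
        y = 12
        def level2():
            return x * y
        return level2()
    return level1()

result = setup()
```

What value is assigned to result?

Step 1: x = 20 in setup. y = 12 in level1.
Step 2: level2() reads x = 20 and y = 12 from enclosing scopes.
Step 3: result = 20 * 12 = 240

The answer is 240.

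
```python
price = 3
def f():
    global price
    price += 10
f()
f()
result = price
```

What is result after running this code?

Step 1: price = 3.
Step 2: First f(): price = 3 + 10 = 13.
Step 3: Second f(): price = 13 + 10 = 23. result = 23

The answer is 23.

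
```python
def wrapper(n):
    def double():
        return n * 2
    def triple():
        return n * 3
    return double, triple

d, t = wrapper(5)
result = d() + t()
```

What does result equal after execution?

Step 1: Both closures capture the same n = 5.
Step 2: d() = 5 * 2 = 10, t() = 5 * 3 = 15.
Step 3: result = 10 + 15 = 25

The answer is 25.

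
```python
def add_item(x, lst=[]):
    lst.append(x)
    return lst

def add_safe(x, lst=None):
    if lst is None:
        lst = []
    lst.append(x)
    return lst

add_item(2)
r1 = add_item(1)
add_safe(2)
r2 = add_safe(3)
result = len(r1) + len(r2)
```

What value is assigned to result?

Step 1: add_item shares mutable default: after 2 calls, lst = [2, 1], len = 2.
Step 2: add_safe creates fresh list each time: r2 = [3], len = 1.
Step 3: result = 2 + 1 = 3

The answer is 3.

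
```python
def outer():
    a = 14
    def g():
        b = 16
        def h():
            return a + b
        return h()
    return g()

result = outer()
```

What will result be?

Step 1: outer() defines a = 14. g() defines b = 16.
Step 2: h() accesses both from enclosing scopes: a = 14, b = 16.
Step 3: result = 14 + 16 = 30

The answer is 30.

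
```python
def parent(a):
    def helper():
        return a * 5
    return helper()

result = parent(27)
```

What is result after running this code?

Step 1: parent(27) binds parameter a = 27.
Step 2: helper() accesses a = 27 from enclosing scope.
Step 3: result = 27 * 5 = 135

The answer is 135.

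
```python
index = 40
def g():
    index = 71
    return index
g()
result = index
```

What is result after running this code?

Step 1: Global index = 40.
Step 2: g() creates local index = 71 (shadow, not modification).
Step 3: After g() returns, global index is unchanged. result = 40

The answer is 40.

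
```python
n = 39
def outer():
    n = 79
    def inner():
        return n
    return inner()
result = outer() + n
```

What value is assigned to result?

Step 1: Global n = 39. outer() shadows with n = 79.
Step 2: inner() returns enclosing n = 79. outer() = 79.
Step 3: result = 79 + global n (39) = 118

The answer is 118.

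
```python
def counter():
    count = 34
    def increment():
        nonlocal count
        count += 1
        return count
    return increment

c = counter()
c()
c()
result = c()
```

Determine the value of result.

Step 1: counter() creates closure with count = 34.
Step 2: Each c() call increments count via nonlocal. After 3 calls: 34 + 3 = 37.
Step 3: result = 37

The answer is 37.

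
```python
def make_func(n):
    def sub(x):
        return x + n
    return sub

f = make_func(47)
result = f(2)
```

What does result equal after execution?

Step 1: make_func(47) creates a closure that captures n = 47.
Step 2: f(2) calls the closure with x = 2, returning 2 + 47 = 49.
Step 3: result = 49

The answer is 49.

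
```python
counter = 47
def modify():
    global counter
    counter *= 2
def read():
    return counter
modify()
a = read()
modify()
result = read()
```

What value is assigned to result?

Step 1: counter = 47.
Step 2: First modify(): counter = 47 * 2 = 94.
Step 3: Second modify(): counter = 94 * 2 = 188.
Step 4: read() returns 188

The answer is 188.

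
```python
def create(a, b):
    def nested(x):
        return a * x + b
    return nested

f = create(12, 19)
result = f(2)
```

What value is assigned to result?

Step 1: create(12, 19) captures a = 12, b = 19.
Step 2: f(2) computes 12 * 2 + 19 = 43.
Step 3: result = 43

The answer is 43.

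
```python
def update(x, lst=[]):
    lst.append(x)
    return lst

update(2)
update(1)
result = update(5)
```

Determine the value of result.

Step 1: Mutable default argument gotcha! The list [] is created once.
Step 2: Each call appends to the SAME list: [2], [2, 1], [2, 1, 5].
Step 3: result = [2, 1, 5]

The answer is [2, 1, 5].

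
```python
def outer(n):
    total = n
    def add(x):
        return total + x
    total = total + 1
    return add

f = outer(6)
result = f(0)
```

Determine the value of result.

Step 1: outer(6) sets total = 6, then total = 6 + 1 = 7.
Step 2: Closures capture by reference, so add sees total = 7.
Step 3: f(0) returns 7 + 0 = 7

The answer is 7.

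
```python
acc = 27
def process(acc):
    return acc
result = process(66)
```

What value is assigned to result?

Step 1: Global acc = 27.
Step 2: process(66) takes parameter acc = 66, which shadows the global.
Step 3: result = 66

The answer is 66.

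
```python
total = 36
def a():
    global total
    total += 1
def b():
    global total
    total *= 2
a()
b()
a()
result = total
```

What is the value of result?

Step 1: total = 36.
Step 2: a(): total = 36 + 1 = 37.
Step 3: b(): total = 37 * 2 = 74.
Step 4: a(): total = 74 + 1 = 75

The answer is 75.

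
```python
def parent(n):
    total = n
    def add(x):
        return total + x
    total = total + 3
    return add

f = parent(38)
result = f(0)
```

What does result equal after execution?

Step 1: parent(38) sets total = 38, then total = 38 + 3 = 41.
Step 2: Closures capture by reference, so add sees total = 41.
Step 3: f(0) returns 41 + 0 = 41

The answer is 41.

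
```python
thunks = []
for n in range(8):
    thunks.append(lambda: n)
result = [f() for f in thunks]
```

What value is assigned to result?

Step 1: All 8 lambdas share the same variable n.
Step 2: After the loop, n = 7.
Step 3: Each call returns 7. result = [7, 7, 7, 7, 7, 7, 7, 7]

The answer is [7, 7, 7, 7, 7, 7, 7, 7].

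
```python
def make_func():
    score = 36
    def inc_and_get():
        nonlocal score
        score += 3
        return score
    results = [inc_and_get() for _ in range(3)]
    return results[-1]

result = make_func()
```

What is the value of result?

Step 1: score = 36.
Step 2: Three calls to inc_and_get(), each adding 3.
Step 3: Last value = 36 + 3 * 3 = 45

The answer is 45.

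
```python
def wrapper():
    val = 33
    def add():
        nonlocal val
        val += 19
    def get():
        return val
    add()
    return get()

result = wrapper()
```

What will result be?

Step 1: val = 33. add() modifies it via nonlocal, get() reads it.
Step 2: add() makes val = 33 + 19 = 52.
Step 3: get() returns 52. result = 52

The answer is 52.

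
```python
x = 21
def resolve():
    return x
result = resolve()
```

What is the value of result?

Step 1: x = 21 is defined in the global scope.
Step 2: resolve() looks up x. No local x exists, so Python checks the global scope via LEGB rule and finds x = 21.
Step 3: result = 21

The answer is 21.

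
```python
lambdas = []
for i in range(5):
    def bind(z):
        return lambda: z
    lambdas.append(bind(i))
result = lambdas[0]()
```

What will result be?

Step 1: bind(i) creates a new scope capturing z = i at call time.
Step 2: lambdas[0] = bind(0), so its lambda captures z = 0.
Step 3: result = 0 (closure factory fixes late binding)

The answer is 0.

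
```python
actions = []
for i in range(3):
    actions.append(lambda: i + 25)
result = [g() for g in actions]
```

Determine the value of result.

Step 1: All lambdas capture i by reference. After the loop, i = 2.
Step 2: Each call returns 2 + 25 = 27.
Step 3: result = [27, 27, 27]

The answer is [27, 27, 27].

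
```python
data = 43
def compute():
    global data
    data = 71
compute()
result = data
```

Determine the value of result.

Step 1: data = 43 globally.
Step 2: compute() declares global data and sets it to 71.
Step 3: After compute(), global data = 71. result = 71

The answer is 71.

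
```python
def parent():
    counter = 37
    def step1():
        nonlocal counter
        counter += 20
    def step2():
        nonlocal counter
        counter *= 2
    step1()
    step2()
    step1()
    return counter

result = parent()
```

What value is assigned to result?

Step 1: counter = 37.
Step 2: step1(): counter = 37 + 20 = 57.
Step 3: step2(): counter = 57 * 2 = 114.
Step 4: step1(): counter = 114 + 20 = 134. result = 134

The answer is 134.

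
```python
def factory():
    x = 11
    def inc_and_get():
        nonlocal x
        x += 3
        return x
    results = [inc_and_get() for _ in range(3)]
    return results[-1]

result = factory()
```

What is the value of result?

Step 1: x = 11.
Step 2: Three calls to inc_and_get(), each adding 3.
Step 3: Last value = 11 + 3 * 3 = 20

The answer is 20.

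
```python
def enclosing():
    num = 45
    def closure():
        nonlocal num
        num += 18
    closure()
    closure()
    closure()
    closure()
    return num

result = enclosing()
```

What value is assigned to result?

Step 1: num starts at 45.
Step 2: closure() is called 4 times, each adding 18.
Step 3: num = 45 + 18 * 4 = 117

The answer is 117.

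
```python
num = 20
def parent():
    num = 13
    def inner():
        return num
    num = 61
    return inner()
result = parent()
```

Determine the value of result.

Step 1: parent() sets num = 13, then later num = 61.
Step 2: inner() is called after num is reassigned to 61. Closures capture variables by reference, not by value.
Step 3: result = 61

The answer is 61.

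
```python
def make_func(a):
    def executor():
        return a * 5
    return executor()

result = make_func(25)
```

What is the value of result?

Step 1: make_func(25) binds parameter a = 25.
Step 2: executor() accesses a = 25 from enclosing scope.
Step 3: result = 25 * 5 = 125

The answer is 125.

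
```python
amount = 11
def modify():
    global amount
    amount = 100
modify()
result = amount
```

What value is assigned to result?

Step 1: amount = 11 globally.
Step 2: modify() declares global amount and sets it to 100.
Step 3: After modify(), global amount = 100. result = 100

The answer is 100.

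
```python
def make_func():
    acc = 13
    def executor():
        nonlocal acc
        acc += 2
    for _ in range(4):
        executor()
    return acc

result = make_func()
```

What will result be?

Step 1: acc = 13.
Step 2: executor() is called 4 times in a loop, each adding 2 via nonlocal.
Step 3: acc = 13 + 2 * 4 = 21

The answer is 21.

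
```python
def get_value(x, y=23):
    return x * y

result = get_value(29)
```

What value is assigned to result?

Step 1: get_value(29) uses default y = 23.
Step 2: Returns 29 * 23 = 667.
Step 3: result = 667

The answer is 667.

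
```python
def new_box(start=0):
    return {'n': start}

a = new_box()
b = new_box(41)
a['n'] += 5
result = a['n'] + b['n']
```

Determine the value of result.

Step 1: new_box() returns a new dict each call (immutable default 0).
Step 2: a = {'n': 0}, b = {'n': 41}.
Step 3: a['n'] += 5 = 5. result = 5 + 41 = 46

The answer is 46.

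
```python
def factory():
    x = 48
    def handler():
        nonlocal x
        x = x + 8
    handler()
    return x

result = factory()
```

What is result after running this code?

Step 1: factory() sets x = 48.
Step 2: handler() uses nonlocal to modify x in factory's scope: x = 48 + 8 = 56.
Step 3: factory() returns the modified x = 56

The answer is 56.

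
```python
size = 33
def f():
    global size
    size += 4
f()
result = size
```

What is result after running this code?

Step 1: size = 33 globally.
Step 2: f() modifies global size: size += 4 = 37.
Step 3: result = 37

The answer is 37.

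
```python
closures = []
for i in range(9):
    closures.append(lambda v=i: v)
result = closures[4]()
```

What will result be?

Step 1: Default argument v=i captures i's value at each iteration.
Step 2: closures[4] captured v = 4 when i was 4.
Step 3: result = 4

The answer is 4.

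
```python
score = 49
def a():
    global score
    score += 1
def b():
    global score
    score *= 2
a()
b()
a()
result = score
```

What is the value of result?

Step 1: score = 49.
Step 2: a(): score = 49 + 1 = 50.
Step 3: b(): score = 50 * 2 = 100.
Step 4: a(): score = 100 + 1 = 101

The answer is 101.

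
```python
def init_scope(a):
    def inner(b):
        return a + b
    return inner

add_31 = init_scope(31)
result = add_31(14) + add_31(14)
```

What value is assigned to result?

Step 1: add_31 captures a = 31.
Step 2: add_31(14) = 31 + 14 = 45, called twice.
Step 3: result = 45 + 45 = 90

The answer is 90.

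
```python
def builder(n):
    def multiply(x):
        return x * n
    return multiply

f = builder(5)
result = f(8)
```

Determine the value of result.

Step 1: builder(5) returns multiply closure with n = 5.
Step 2: f(8) computes 8 * 5 = 40.
Step 3: result = 40

The answer is 40.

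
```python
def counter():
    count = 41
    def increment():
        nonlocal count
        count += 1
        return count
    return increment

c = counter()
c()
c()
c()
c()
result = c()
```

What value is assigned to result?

Step 1: counter() creates closure with count = 41.
Step 2: Each c() call increments count via nonlocal. After 5 calls: 41 + 5 = 46.
Step 3: result = 46

The answer is 46.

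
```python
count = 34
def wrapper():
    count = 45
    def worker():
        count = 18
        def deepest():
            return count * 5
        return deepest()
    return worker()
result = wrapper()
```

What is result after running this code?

Step 1: deepest() looks up count through LEGB: not local, finds count = 18 in enclosing worker().
Step 2: Returns 18 * 5 = 90.
Step 3: result = 90

The answer is 90.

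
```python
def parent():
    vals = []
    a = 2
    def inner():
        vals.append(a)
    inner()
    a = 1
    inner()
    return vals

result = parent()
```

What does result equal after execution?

Step 1: a = 2. inner() appends current a to vals.
Step 2: First inner(): appends 2. Then a = 1.
Step 3: Second inner(): appends 1 (closure sees updated a). result = [2, 1]

The answer is [2, 1].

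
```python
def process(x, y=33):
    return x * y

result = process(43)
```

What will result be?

Step 1: process(43) uses default y = 33.
Step 2: Returns 43 * 33 = 1419.
Step 3: result = 1419

The answer is 1419.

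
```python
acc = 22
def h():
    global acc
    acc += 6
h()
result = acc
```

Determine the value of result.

Step 1: acc = 22 globally.
Step 2: h() modifies global acc: acc += 6 = 28.
Step 3: result = 28

The answer is 28.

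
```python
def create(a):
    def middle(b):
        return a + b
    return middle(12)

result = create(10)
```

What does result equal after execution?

Step 1: create(10) passes a = 10.
Step 2: middle(12) has b = 12, reads a = 10 from enclosing.
Step 3: result = 10 + 12 = 22

The answer is 22.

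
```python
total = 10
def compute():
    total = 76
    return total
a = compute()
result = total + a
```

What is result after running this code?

Step 1: Global total = 10. compute() returns local total = 76.
Step 2: a = 76. Global total still = 10.
Step 3: result = 10 + 76 = 86

The answer is 86.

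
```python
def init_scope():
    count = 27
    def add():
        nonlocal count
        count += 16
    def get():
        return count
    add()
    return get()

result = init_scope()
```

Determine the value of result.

Step 1: count = 27. add() modifies it via nonlocal, get() reads it.
Step 2: add() makes count = 27 + 16 = 43.
Step 3: get() returns 43. result = 43

The answer is 43.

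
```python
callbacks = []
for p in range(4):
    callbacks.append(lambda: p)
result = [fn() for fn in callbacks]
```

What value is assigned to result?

Step 1: All 4 lambdas share the same variable p.
Step 2: After the loop, p = 3.
Step 3: Each call returns 3. result = [3, 3, 3, 3]

The answer is [3, 3, 3, 3].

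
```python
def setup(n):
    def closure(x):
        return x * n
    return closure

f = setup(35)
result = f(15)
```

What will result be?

Step 1: setup(35) creates a closure capturing n = 35.
Step 2: f(15) computes 15 * 35 = 525.
Step 3: result = 525

The answer is 525.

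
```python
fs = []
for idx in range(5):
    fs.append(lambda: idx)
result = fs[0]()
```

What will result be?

Step 1: The loop creates 5 lambdas, all referencing the same variable idx.
Step 2: After the loop, idx = 4 (final value).
Step 3: fs[0]() looks up idx at call time and finds 4. This is the late binding gotcha. result = 4

The answer is 4.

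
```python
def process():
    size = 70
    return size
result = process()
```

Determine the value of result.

Step 1: process() defines size = 70 in its local scope.
Step 2: return size finds the local variable size = 70.
Step 3: result = 70

The answer is 70.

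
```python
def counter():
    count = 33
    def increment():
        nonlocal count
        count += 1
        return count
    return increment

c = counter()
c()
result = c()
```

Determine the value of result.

Step 1: counter() creates closure with count = 33.
Step 2: Each c() call increments count via nonlocal. After 2 calls: 33 + 2 = 35.
Step 3: result = 35

The answer is 35.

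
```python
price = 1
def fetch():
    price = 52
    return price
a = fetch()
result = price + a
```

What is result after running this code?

Step 1: Global price = 1. fetch() returns local price = 52.
Step 2: a = 52. Global price still = 1.
Step 3: result = 1 + 52 = 53

The answer is 53.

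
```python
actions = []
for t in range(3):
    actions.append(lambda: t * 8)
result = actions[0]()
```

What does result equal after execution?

Step 1: All lambdas reference the same variable t (late binding).
Step 2: After the loop, t = 2. Every lambda returns t * 8.
Step 3: actions[0]() = 2 * 8 = 16

The answer is 16.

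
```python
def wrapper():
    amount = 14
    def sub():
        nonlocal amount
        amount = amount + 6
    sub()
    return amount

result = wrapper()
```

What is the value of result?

Step 1: wrapper() sets amount = 14.
Step 2: sub() uses nonlocal to modify amount in wrapper's scope: amount = 14 + 6 = 20.
Step 3: wrapper() returns the modified amount = 20

The answer is 20.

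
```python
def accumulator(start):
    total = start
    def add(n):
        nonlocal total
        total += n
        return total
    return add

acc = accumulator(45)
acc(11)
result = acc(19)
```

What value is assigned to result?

Step 1: accumulator(45) creates closure with total = 45.
Step 2: First acc(11): total = 45 + 11 = 56.
Step 3: Second acc(19): total = 56 + 19 = 75. result = 75

The answer is 75.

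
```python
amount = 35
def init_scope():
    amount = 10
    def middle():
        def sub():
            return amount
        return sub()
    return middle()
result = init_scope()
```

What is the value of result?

Step 1: init_scope() defines amount = 10. middle() and sub() have no local amount.
Step 2: sub() checks local (none), enclosing middle() (none), enclosing init_scope() and finds amount = 10.
Step 3: result = 10

The answer is 10.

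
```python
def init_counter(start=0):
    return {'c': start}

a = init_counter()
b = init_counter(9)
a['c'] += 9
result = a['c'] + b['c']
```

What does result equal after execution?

Step 1: init_counter() returns a new dict each call (immutable default 0).
Step 2: a = {'c': 0}, b = {'c': 9}.
Step 3: a['c'] += 9 = 9. result = 9 + 9 = 18

The answer is 18.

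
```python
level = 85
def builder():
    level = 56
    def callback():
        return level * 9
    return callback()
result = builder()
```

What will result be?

Step 1: builder() shadows global level with level = 56.
Step 2: callback() finds level = 56 in enclosing scope, computes 56 * 9 = 504.
Step 3: result = 504

The answer is 504.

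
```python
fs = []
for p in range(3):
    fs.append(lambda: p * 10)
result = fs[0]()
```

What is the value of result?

Step 1: All lambdas reference the same variable p (late binding).
Step 2: After the loop, p = 2. Every lambda returns p * 10.
Step 3: fs[0]() = 2 * 10 = 20

The answer is 20.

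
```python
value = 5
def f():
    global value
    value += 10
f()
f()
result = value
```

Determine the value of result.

Step 1: value = 5.
Step 2: First f(): value = 5 + 10 = 15.
Step 3: Second f(): value = 15 + 10 = 25. result = 25

The answer is 25.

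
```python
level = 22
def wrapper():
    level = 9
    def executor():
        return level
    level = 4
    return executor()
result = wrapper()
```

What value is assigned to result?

Step 1: wrapper() sets level = 9, then later level = 4.
Step 2: executor() is called after level is reassigned to 4. Closures capture variables by reference, not by value.
Step 3: result = 4

The answer is 4.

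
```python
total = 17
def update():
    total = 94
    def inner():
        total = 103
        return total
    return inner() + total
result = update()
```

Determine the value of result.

Step 1: update() has local total = 94. inner() has local total = 103.
Step 2: inner() returns its local total = 103.
Step 3: update() returns 103 + its own total (94) = 197

The answer is 197.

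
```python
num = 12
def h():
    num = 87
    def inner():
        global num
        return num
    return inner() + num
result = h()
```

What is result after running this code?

Step 1: Global num = 12. h() shadows with local num = 87.
Step 2: inner() uses global keyword, so inner() returns global num = 12.
Step 3: h() returns 12 + 87 = 99

The answer is 99.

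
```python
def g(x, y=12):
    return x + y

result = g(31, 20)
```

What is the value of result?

Step 1: g(31, 20) overrides default y with 20.
Step 2: Returns 31 + 20 = 51.
Step 3: result = 51

The answer is 51.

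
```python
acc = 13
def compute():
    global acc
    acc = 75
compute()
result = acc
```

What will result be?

Step 1: acc = 13 globally.
Step 2: compute() declares global acc and sets it to 75.
Step 3: After compute(), global acc = 75. result = 75

The answer is 75.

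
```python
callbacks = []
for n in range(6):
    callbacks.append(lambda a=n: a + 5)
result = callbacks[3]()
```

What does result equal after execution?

Step 1: Default argument a=n captures n's value at definition time.
Step 2: callbacks[3] was defined when n = 3, so a defaults to 3.
Step 3: result = 3 + 5 = 8 (default arg fixes the late binding issue)

The answer is 8.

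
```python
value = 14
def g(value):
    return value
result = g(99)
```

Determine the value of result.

Step 1: Global value = 14.
Step 2: g(99) takes parameter value = 99, which shadows the global.
Step 3: result = 99

The answer is 99.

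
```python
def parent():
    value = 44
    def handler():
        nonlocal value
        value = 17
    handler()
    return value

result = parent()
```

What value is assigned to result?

Step 1: parent() sets value = 44.
Step 2: handler() uses nonlocal to reassign value = 17.
Step 3: result = 17

The answer is 17.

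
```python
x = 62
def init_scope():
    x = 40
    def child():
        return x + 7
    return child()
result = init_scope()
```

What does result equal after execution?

Step 1: init_scope() shadows global x with x = 40.
Step 2: child() finds x = 40 in enclosing scope, computes 40 + 7 = 47.
Step 3: result = 47

The answer is 47.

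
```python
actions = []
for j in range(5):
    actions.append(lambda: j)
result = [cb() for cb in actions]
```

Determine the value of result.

Step 1: All 5 lambdas share the same variable j.
Step 2: After the loop, j = 4.
Step 3: Each call returns 4. result = [4, 4, 4, 4, 4]

The answer is [4, 4, 4, 4, 4].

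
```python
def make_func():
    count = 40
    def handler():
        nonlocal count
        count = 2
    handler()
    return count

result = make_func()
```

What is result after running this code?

Step 1: make_func() sets count = 40.
Step 2: handler() uses nonlocal to reassign count = 2.
Step 3: result = 2

The answer is 2.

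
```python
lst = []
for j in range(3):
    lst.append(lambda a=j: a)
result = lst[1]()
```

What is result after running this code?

Step 1: Default argument a=j captures j's value at each iteration.
Step 2: lst[1] captured a = 1 when j was 1.
Step 3: result = 1

The answer is 1.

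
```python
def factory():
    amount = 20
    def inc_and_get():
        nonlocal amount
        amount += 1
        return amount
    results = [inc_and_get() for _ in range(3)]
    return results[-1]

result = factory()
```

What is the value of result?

Step 1: amount = 20.
Step 2: Three calls to inc_and_get(), each adding 1.
Step 3: Last value = 20 + 1 * 3 = 23

The answer is 23.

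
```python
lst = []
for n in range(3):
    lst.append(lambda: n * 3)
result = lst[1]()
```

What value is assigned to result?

Step 1: All lambdas reference the same variable n (late binding).
Step 2: After the loop, n = 2. Every lambda returns n * 3.
Step 3: lst[1]() = 2 * 3 = 6

The answer is 6.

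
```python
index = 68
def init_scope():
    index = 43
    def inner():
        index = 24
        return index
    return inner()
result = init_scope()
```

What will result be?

Step 1: Three scopes define index: global (68), init_scope (43), inner (24).
Step 2: inner() has its own local index = 24, which shadows both enclosing and global.
Step 3: result = 24 (local wins in LEGB)

The answer is 24.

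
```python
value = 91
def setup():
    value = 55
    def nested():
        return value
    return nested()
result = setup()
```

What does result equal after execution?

Step 1: value = 91 globally, but setup() defines value = 55 locally.
Step 2: nested() looks up value. Not in local scope, so checks enclosing scope (setup) and finds value = 55.
Step 3: result = 55

The answer is 55.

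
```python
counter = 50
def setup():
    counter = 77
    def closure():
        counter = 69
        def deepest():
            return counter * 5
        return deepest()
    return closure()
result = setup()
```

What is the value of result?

Step 1: deepest() looks up counter through LEGB: not local, finds counter = 69 in enclosing closure().
Step 2: Returns 69 * 5 = 345.
Step 3: result = 345

The answer is 345.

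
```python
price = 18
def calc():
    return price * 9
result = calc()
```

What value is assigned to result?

Step 1: price = 18 is defined globally.
Step 2: calc() looks up price from global scope = 18, then computes 18 * 9 = 162.
Step 3: result = 162

The answer is 162.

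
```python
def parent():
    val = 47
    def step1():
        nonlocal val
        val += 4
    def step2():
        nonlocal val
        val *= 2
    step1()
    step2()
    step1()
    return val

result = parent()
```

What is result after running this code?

Step 1: val = 47.
Step 2: step1(): val = 47 + 4 = 51.
Step 3: step2(): val = 51 * 2 = 102.
Step 4: step1(): val = 102 + 4 = 106. result = 106

The answer is 106.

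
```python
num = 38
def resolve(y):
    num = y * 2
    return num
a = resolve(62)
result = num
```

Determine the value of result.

Step 1: Global num = 38.
Step 2: resolve(62) creates local num = 62 * 2 = 124.
Step 3: Global num unchanged because no global keyword. result = 38

The answer is 38.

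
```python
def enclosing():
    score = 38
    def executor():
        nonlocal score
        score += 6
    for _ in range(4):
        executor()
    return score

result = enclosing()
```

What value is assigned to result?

Step 1: score = 38.
Step 2: executor() is called 4 times in a loop, each adding 6 via nonlocal.
Step 3: score = 38 + 6 * 4 = 62

The answer is 62.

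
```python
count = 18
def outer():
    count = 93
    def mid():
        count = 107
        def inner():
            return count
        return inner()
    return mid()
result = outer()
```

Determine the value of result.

Step 1: Three levels of shadowing: global 18, outer 93, mid 107.
Step 2: inner() finds count = 107 in enclosing mid() scope.
Step 3: result = 107

The answer is 107.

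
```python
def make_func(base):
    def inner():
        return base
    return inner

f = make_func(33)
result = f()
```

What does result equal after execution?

Step 1: make_func(33) creates closure capturing base = 33.
Step 2: f() returns the captured base = 33.
Step 3: result = 33

The answer is 33.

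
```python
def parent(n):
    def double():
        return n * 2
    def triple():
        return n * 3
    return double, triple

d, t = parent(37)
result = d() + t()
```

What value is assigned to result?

Step 1: Both closures capture the same n = 37.
Step 2: d() = 37 * 2 = 74, t() = 37 * 3 = 111.
Step 3: result = 74 + 111 = 185

The answer is 185.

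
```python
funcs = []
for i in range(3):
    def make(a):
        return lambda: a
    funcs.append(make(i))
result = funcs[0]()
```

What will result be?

Step 1: make(i) creates a new scope capturing a = i at call time.
Step 2: funcs[0] = make(0), so its lambda captures a = 0.
Step 3: result = 0 (closure factory fixes late binding)

The answer is 0.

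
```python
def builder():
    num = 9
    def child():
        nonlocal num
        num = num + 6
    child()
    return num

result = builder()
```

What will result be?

Step 1: builder() sets num = 9.
Step 2: child() uses nonlocal to modify num in builder's scope: num = 9 + 6 = 15.
Step 3: builder() returns the modified num = 15

The answer is 15.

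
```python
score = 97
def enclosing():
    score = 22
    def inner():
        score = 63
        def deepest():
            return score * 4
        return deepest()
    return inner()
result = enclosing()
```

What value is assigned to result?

Step 1: deepest() looks up score through LEGB: not local, finds score = 63 in enclosing inner().
Step 2: Returns 63 * 4 = 252.
Step 3: result = 252

The answer is 252.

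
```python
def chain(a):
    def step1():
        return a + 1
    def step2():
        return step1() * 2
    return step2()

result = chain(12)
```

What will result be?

Step 1: chain(12) captures a = 12.
Step 2: step2() calls step1() which returns 12 + 1 = 13.
Step 3: step2() returns 13 * 2 = 26

The answer is 26.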